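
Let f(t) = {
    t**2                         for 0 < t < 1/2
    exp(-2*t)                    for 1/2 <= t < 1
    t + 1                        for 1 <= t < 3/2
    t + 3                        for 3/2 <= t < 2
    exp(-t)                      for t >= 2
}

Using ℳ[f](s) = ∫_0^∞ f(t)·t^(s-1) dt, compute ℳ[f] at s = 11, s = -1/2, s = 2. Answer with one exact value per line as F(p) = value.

F(11) = (1035541011*exp(2) + 5642265772*E + 31395128134656)*exp(-2)/1171456
F(-1/2) = sqrt(2)*(3*sqrt(2)*(-2 - 2*sqrt(pi)*exp(2)*erfc(sqrt(2)) + sqrt(2)) + 12*E + (-5 - 12*sqrt(pi)*erfc(1) + 12*sqrt(pi)*erfc(sqrt(2)) + 8*sqrt(3))*exp(2))*exp(-2)/6
F(2) = (96*E + 432 + 1075*exp(2))*exp(-2)/192

linearity at 1/2, 1, 3/2, 2 turns ℳ[f](s) into 5 summed integrals
[0, 1/2) adds the kernel integral of t**2
for t in [1/2, 1): the term is ∫ exp(-2*t)·t^(s-1)
∫ (t + 1)·t^(s-1) over [1, 3/2)
between 3/2 and 2 the integrand is (t + 3)·t^(s-1)
segment [2, ∞) carries exp(-t); integrate it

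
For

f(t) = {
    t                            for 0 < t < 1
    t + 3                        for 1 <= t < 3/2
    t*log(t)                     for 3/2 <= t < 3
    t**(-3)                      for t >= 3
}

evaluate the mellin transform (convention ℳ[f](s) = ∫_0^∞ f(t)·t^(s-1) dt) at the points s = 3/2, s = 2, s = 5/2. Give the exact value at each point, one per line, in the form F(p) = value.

split f at 1, 3/2, 3: ℳ[f](s) collects 4 kernel integrals
on [0, 1): add ∫ t·t^(s-1) dt
segment [1, 3/2) carries (t + 3); integrate it
for t in [3/2, 3): the term is ∫ t*log(t)·t^(s-1)
the [3, ∞) slice contributes ∫ t**(-3)·t^(s-1) dt

F(3/2) = -922*sqrt(3)/675 - 2 + 213*sqrt(6)/100 + log(2**(9*sqrt(6)/20)*3**(-9*sqrt(6)/20 + 18*sqrt(3)/5))
F(2) = 17/24 + 9*log(2)/8 + 63*log(3)/8
F(5/2) = -226*sqrt(3)/147 - 27*sqrt(6)*log(3)/56 - 6/5 + 27*sqrt(6)*log(2)/56 + 3861*sqrt(6)/1960 + 54*sqrt(3)*log(3)/7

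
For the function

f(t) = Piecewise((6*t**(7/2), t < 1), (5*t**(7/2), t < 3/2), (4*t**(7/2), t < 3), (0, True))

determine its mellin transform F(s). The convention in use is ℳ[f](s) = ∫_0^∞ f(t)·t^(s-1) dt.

cuts at 1, 3/2: linearity sums the 3 kernel integrals
∫ over [0, 1) of 6*t**(7/2)·t^(s-1) joins the sum
[1, 3/2) adds the kernel integral of 5*t**(7/2)
over [3/2, 3), the kernel integral of 4*t**(7/2) enters the sum

2*(4*3**(s + 7/2) + (3/2)**(s + 7/2) + 1)/(2*s + 7)
  Re(s) > -7/2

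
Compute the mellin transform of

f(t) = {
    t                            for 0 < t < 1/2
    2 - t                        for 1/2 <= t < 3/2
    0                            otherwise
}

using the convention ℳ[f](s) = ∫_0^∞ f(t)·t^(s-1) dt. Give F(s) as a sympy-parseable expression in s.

slice at 1/2, transform all 2 pieces, and sum them
between 0 and 1/2 the integrand is t·t^(s-1)
[1/2, 3/2) adds the kernel integral of (2 - t)

(3**s*s + 4*3**s - 2*s - 4)/(2*2**s*s*(s + 1))
  Re(s) > -1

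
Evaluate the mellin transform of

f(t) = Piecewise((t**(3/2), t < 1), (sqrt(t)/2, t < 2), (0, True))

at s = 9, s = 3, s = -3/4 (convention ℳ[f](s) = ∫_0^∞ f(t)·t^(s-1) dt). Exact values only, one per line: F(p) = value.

the shared t-power comes off first: t on [0, 1); 1/2 on [1, 2)
breakpoints 1: one integral from each of the 2 segments
on [0, 1) integrate f = t**(3/2) against the kernel
piece [1, 2): integrate sqrt(t)/2 against the kernel

F(9) = 17/399 + 512*sqrt(2)/19
F(3) = 5/63 + 8*sqrt(2)/7
F(-3/4) = 10/3 - 2**(3/4)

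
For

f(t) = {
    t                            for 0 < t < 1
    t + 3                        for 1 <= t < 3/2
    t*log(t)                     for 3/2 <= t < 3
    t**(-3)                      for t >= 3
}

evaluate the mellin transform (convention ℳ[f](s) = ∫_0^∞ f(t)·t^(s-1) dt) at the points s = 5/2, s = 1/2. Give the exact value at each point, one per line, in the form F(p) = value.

F(5/2) = -226*sqrt(3)/147 - 27*sqrt(6)*log(3)/56 - 6/5 + 27*sqrt(6)*log(2)/56 + 3861*sqrt(6)/1960 + 54*sqrt(3)*log(3)/7
F(1/2) = -6 - 178*sqrt(3)/135 + log(2**(sqrt(6)/2)*3**(-sqrt(6)/2 + 2*sqrt(3))) + 23*sqrt(6)/6

along the cuts 1, 3/2, 3, ℳ[f](s) splits into 4 integrals
on [0, 1): add ∫ t·t^(s-1) dt
∫ (t + 3)·t^(s-1) over [1, 3/2)
over [3/2, 3), the kernel integral of t*log(t) enters the sum
∫ t**(-3)·t^(s-1) over [3, ∞)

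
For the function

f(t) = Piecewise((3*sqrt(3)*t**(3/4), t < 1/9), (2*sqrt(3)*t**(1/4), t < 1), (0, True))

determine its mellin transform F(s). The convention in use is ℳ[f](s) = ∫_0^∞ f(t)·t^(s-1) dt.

(4*3**(2*s + 1/2)*(8*s + 6) - 16*s - 20)/(9**s*(4*s + 1)*(4*s + 3))
  Re(s) > -3/4

back out the power substitution: 3*sqrt(3)*t**(3/2) on [0, 1/3); 2*sqrt(3)*sqrt(t) on [1/3, 1)
reversing the common scale on t: t**(3/2) on [0, 1); 2*sqrt(t) on [1, 3)
cuts at 1/9: linearity sums the 2 kernel integrals
the [0, 1/9) slice contributes ∫ 3*sqrt(3)*t**(3/4)·t^(s-1) dt
piece [1/9, 1): integrate 2*sqrt(3)*t**(1/4) against the kernel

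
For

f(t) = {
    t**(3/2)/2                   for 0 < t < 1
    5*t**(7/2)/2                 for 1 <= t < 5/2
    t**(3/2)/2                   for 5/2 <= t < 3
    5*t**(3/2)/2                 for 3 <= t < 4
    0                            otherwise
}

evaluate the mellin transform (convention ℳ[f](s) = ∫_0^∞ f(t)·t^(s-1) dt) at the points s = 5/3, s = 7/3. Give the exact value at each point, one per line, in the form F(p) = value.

F(5/3) = -324*3**(1/6)/19 - 192/589 + 844125*2**(5/6)*5**(1/6)/37696 + 960*2**(1/3)/19
F(7/3) = -324*3**(5/6)/23 - 48/161 + 205125*2**(1/6)*5**(5/6)/10304 + 1920*2**(2/3)/23

the 4 pieces separated at 1, 5/2, 3 each add one integral
on [0, 1): add ∫ t**(3/2)/2·t^(s-1) dt
∫ over [1, 5/2) of 5*t**(7/2)/2·t^(s-1) joins the sum
on [5/2, 3) integrate f = t**(3/2)/2 against the kernel
∫ over [3, 4) of 5*t**(3/2)/2·t^(s-1) joins the sum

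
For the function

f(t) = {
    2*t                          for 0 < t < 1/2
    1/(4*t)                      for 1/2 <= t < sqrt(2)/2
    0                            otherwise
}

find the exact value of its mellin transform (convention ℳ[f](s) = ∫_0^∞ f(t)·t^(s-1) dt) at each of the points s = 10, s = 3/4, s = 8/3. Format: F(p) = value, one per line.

the common scale on t comes off first: t on [0, 1); 1/(2*t) on [1, sqrt(2))
back out the shared t-power: t**2 on [0, 1); 1/2 on [1, sqrt(2))
reversing the power substitution: t on [0, 1); 1/2 on [1, 2)
decompose at 1/2; ℳ[f](s) sums the 2 pieces' integrals
∫ 2*t·t^(s-1) over [0, 1/2)
for t in [1/2, sqrt(2)/2): the term is ∫ 1/(4*t)·t^(s-1)

F(10) = 7/202752 + sqrt(2)/1152
F(3/4) = -2**(1/8) + 9*2**(1/4)/7
F(8/3) = -3*2**(1/3)/880 + 3*2**(1/6)/40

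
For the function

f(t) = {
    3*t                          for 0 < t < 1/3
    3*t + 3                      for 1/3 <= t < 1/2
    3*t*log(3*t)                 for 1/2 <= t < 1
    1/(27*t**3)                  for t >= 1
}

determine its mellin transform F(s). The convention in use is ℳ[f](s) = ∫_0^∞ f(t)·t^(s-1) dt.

(-162*2**s*s*(s - 3)*(s**2 + 2*s + 1) - 162*2**s*(s - 3)*(s**2 + 2*s + 1) - 81*3**s*s**2*(s - 3)*(s + 1)*log(3) + 81*3**s*s**2*(s - 3)*(s + 1)*log(2) - 81*3**s*s*(s - 3)*(s + 1)*log(3) + 81*3**s*s*(s - 3)*(s + 1)*log(2) + 81*3**s*s*(s - 3)*(s + 1) + 243*3**s*s*(s - 3)*(s**2 + 2*s + 1) + 162*3**s*(s - 3)*(s**2 + 2*s + 1) + 162*6**s*s**2*(s - 3)*(s + 1)*log(3) - 162*6**s*s*(s - 3)*(s + 1) + 162*6**s*s*(s - 3)*(s + 1)*log(3) - 2*6**s*s*(s + 1)*(s**2 + 2*s + 1))/(54*6**s*s*(s - 3)*(s + 1)*(s**2 + 2*s + 1))
  -1 < Re(s) < 3

back out the common scale on t: t on [0, 1); t + 3 on [1, 3/2); t*log(t) on [3/2, 3); …
slice at 1/3, 1/2, 1, transform all 4 pieces, and sum them
segment 0 to 1/3 holds 3*t; add its integral
over [1/3, 1/2), the kernel integral of (3*t + 3) enters the sum
on [1/2, 1) integrate f = 3*t*log(3*t) against the kernel
the [1, ∞) slice contributes ∫ 1/(27*t**3)·t^(s-1) dt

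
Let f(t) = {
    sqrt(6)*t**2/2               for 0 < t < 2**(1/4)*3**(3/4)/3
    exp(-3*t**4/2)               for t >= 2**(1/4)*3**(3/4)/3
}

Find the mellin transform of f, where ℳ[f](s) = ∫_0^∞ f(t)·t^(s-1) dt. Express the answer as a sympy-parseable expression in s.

((s/2 + 1)*uppergamma(s/4, 1) + 2)/(4*(3/2)**(s/4)*(s/2 + 1))
  Re(s) > -2

undo the power substitution: sqrt(6)*t/2 on [0, sqrt(6)/3); exp(-3*t**2/2) on [sqrt(6)/3, ∞)
remove the power substitution first: sqrt(6)*sqrt(t)/2 on [0, 2/3); exp(-3*t/2) on [2/3, ∞)
invert the common scale on t to get sqrt(t) on [0, 1); exp(-t) on [1, ∞)
along the cuts 2**(1/4)*3**(3/4)/3, ℳ[f](s) splits into 2 integrals
for t in [0, 2**(1/4)*3**(3/4)/3): the term is ∫ sqrt(6)*t**2/2·t^(s-1)
on [2**(1/4)*3**(3/4)/3, ∞) integrate f = exp(-3*t**4/2) against the kernel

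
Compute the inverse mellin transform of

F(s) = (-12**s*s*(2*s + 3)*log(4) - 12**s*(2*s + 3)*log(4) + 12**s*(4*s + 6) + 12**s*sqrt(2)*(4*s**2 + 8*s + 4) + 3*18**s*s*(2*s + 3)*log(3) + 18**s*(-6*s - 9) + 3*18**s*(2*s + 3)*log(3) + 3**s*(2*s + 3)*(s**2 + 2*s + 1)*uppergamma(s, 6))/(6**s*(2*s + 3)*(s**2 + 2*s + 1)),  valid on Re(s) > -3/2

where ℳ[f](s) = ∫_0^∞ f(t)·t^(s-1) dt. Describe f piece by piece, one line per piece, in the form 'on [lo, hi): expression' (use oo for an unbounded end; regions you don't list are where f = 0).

on [0, 2): t**(3/2)
on [2, 3): t*log(t)
on [3, oo): exp(-2*t)

the 3 pieces separated at 2, 3 each add one integral
[0, 2) adds the kernel integral of t**(3/2)
segment 2 to 3 holds t*log(t); add its integral
over [3, ∞), the kernel integral of exp(-2*t) enters the sum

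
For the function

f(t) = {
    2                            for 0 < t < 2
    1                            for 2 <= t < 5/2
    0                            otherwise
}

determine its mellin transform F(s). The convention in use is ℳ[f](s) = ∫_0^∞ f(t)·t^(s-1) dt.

(2**s + (5/2)**s)/s
  Re(s) > 0

treat the 2 regions marked off by 2 separately and sum
between 0 and 2 the integrand is 2·t^(s-1)
segment 2 to 5/2 holds 1; add its integral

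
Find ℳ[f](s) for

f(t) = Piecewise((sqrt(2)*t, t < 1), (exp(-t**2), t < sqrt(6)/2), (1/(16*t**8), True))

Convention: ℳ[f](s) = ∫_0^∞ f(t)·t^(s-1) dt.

(sqrt(2)/2)**s*(81*2**(s/2)*(s - 8)*(s + 1)*uppergamma(s/2, 1) - 81*2**(s/2)*(s - 8)*(s + 1)*uppergamma(s/2, 3/2) + 162*2**(s/2 + 1/2)*(s - 8) - 2*3**(s/2)*(s + 1))/(162*(s - 8)*(s + 1))
  -1 < Re(s) < 8

back out the power substitution: sqrt(2)*sqrt(t) on [0, 1); exp(-t) on [1, 3/2); 1/(16*t**4) on [3/2, ∞)
peel off the common scale on t: sqrt(t) on [0, 2); exp(-t/2) on [2, 3); t**(-4) on [3, ∞)
integrate the 3 segments split at 1, sqrt(6)/2, then add the results
the [0, 1) slice contributes ∫ sqrt(2)*t·t^(s-1) dt
∫ exp(-t**2)·t^(s-1) over [1, sqrt(6)/2)
over [sqrt(6)/2, ∞), the kernel integral of 1/(16*t**8) enters the sum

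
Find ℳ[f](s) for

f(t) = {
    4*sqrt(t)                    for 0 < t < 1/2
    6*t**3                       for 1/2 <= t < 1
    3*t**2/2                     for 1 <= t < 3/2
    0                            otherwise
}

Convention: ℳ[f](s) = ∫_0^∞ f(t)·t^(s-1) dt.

cuts at 1/2, 1: linearity sums the 3 kernel integrals
segment 0 to 1/2 holds 4*sqrt(t); add its integral
∫ 6*t**3·t^(s-1) over [1/2, 1)
segment [1, 3/2) carries 3*t**2/2; integrate it

(-3*2**(1 - s)*(s + 2)*(2*s + 1) + 2**(11/2 - s)*(s + 2)*(s + 3) + 48*(s + 2)*(2*s + 1) - 12*(s + 3)*(2*s + 1) + 3**(s + 3)*(s + 3)*(2*s + 1)/2**s)/(8*(s + 2)*(s + 3)*(2*s + 1))
  Re(s) > -1/2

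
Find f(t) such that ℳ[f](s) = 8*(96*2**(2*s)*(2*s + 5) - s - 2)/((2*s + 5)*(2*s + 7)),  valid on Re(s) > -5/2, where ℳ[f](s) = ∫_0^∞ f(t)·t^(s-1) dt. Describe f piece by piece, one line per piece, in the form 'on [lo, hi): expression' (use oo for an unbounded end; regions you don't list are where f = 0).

f breaks at 1 into 2 integrals to sum
segment [0, 1) carries t**(5/2); integrate it
∫ over [1, 4) of 3*t**(7/2)·t^(s-1) joins the sum

on [0, 1): t**(5/2)
on [1, 4): 3*t**(7/2)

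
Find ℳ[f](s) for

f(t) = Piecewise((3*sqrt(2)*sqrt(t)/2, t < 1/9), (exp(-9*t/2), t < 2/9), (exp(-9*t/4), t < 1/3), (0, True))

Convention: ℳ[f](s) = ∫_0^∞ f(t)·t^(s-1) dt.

(2**s*(2*s + 1)*uppergamma(s, 1/2) - 2**s*(2*s + 1)*uppergamma(s, 1) + 4**s*(2*s + 1)*uppergamma(s, 1/2) - 4**s*(2*s + 1)*uppergamma(s, 3/4) + sqrt(2))/(9**s*(2*s + 1))
  Re(s) > -1/2

reversing the common scale on t: sqrt(6)*sqrt(t)/2 on [0, 1/3); exp(-3*t/2) on [1/3, 2/3); exp(-3*t/4) on [2/3, 1)
back out the common scale on t: sqrt(t) on [0, 1/2); exp(-t) on [1/2, 1); exp(-t/2) on [1, 3/2)
slice at 1/9, 2/9, transform all 3 pieces, and sum them
piece [0, 1/9): integrate 3*sqrt(2)*sqrt(t)/2 against the kernel
segment 1/9 to 2/9 holds exp(-9*t/2); add its integral
on [2/9, 1/3): add ∫ exp(-9*t/4)·t^(s-1) dt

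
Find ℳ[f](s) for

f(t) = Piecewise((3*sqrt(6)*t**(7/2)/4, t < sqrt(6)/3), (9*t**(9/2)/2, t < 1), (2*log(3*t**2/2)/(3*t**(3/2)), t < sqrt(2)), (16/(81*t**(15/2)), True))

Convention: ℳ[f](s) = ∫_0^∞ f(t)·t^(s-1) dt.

remove the shared t-power first: 3*sqrt(6)*t**3/4 on [0, sqrt(6)/3); 9*t**4/2 on [sqrt(6)/3, 1); 2*log(3*t**2/2)/(3*t**2) on [1, sqrt(2)); …
peel off the power substitution: 3*sqrt(6)*t**(3/2)/4 on [0, 2/3); 9*t**2/2 on [2/3, 1); 2*log(3*t/2)/(3*t) on [1, 2); …
the common scale on t comes off first: t**(3/2) on [0, 1); 2*t**2 on [1, 3/2); log(t)/t on [3/2, 3); …
slice at sqrt(6)/3, 1, sqrt(2), transform all 4 pieces, and sum them
∫ over [0, sqrt(6)/3) of 3*sqrt(6)*t**(7/2)/4·t^(s-1) joins the sum
between sqrt(6)/3 and 1 the integrand is 9*t**(9/2)/2·t^(s-1)
segment [1, sqrt(2)) carries 2*log(3*t**2/2)/(3*t**(3/2)); integrate it
∫ over [sqrt(2), ∞) of 16/(81*t**(15/2))·t^(s-1) joins the sum

3**(-s/2 - 1/4)*(324*2**(s/2 + 1/4)*(s/2 - 15/4)*(s/2 + 9/4)*(-s + (s + 1/2)**2/4 + 1/2) - 324*2**(s/2 + 1/4)*(s/2 - 15/4)*(s + 7/2)*(-s + (s + 1/2)**2/4 + 1/2) - 54*3**(s/2 + 1/4)*(s/2 - 15/4)*(s/2 + 9/4)*(s + 1/2)*(s + 7/2)*log(3) + 54*3**(s/2 + 1/4)*(s/2 - 15/4)*(s/2 + 9/4)*(s + 1/2)*(s + 7/2)*log(2) - 108*3**(s/2 + 1/4)*(s/2 - 15/4)*(s/2 + 9/4)*(s + 7/2)*log(2) + 108*3**(s/2 + 1/4)*(s/2 - 15/4)*(s/2 + 9/4)*(s + 7/2) + 108*3**(s/2 + 1/4)*(s/2 - 15/4)*(s/2 + 9/4)*(s + 7/2)*log(3) + 729*3**(s/2 + 1/4)*(s/2 - 15/4)*(s + 7/2)*(-s + (s + 1/2)**2/4 + 1/2) + 27*6**(s/2 + 1/4)*(s/2 - 15/4)*(s/2 + 9/4)*(s + 1/2)*(s + 7/2)*log(3) - 54*6**(s/2 + 1/4)*(s/2 - 15/4)*(s/2 + 9/4)*(s + 7/2)*log(3) - 54*6**(s/2 + 1/4)*(s/2 - 15/4)*(s/2 + 9/4)*(s + 7/2) - 2*6**(s/2 + 1/4)*(s/2 + 9/4)*(s + 7/2)*(-s + (s + 1/2)**2/4 + 1/2))/(324*(s/2 - 15/4)*(s/2 + 9/4)*(s + 7/2)*(-s + (s + 1/2)**2/4 + 1/2))
  -7/2 < Re(s) < 15/2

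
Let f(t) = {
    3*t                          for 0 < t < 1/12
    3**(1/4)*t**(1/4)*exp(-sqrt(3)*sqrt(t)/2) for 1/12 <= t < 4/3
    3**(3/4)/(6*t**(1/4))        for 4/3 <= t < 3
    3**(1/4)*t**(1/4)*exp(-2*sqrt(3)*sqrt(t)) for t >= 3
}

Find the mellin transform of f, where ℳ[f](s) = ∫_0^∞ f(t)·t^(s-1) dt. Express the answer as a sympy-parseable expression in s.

12**(1/2 - 2*s)*(-16*2**(4*s)*6**(2*s + 1/2)*(s + 1)*(4*s - 1)*uppergamma(2*s + 1/2, 1) - 8*2**(4*s)*6**(2*s + 1/2)*(s + 1) + 8*24**(2*s + 1/2)*(s + 1)*(4*s - 1)*uppergamma(2*s + 1/2, 1/4) + 16*6**(4*s)*(s + 1) + 8*6**(2*s + 1/2)*(s + 1)*(4*s - 1)*uppergamma(2*s + 1/2, 6) + sqrt(2)*6**(2*s + 1/2)*(4*s - 1))/(48*3**s*(s + 1)*(4*s - 1))
  Re(s) > -1

the common scale on t comes off first: t on [0, 1/4); t**(1/4)*exp(-sqrt(t)/2) on [1/4, 4); 1/(2*t**(1/4)) on [4, 9); …
remove the power substitution first: t**2 on [0, 1/2); sqrt(t)*exp(-t/2) on [1/2, 2); 1/(2*sqrt(t)) on [2, 3); …
strip the shared t-power: t**(3/2) on [0, 1/2); exp(-t/2) on [1/2, 2); 1/(2*t) on [2, 3); …
slice at 1/12, 4/3, 3, transform all 4 pieces, and sum them
the [0, 1/12) slice contributes ∫ 3*t·t^(s-1) dt
[1/12, 4/3) adds the kernel integral of 3**(1/4)*t**(1/4)*exp(-sqrt(3)*sqrt(t)/2)
[4/3, 3) adds the kernel integral of 3**(3/4)/(6*t**(1/4))
[3, ∞) adds the kernel integral of 3**(1/4)*t**(1/4)*exp(-2*sqrt(3)*sqrt(t))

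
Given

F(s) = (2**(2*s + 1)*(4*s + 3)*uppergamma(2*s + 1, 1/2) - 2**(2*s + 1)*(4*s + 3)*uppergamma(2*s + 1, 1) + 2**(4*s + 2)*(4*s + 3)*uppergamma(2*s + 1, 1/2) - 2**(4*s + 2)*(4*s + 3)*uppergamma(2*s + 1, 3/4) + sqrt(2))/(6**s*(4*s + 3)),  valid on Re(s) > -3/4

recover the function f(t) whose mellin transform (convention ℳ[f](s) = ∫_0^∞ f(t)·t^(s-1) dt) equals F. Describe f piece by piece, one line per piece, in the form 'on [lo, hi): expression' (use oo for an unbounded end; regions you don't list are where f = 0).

on [0, 1/6): 2**(1/4)*3**(3/4)*t**(3/4)/2
on [1/6, 2/3): sqrt(6)*sqrt(t)*exp(-sqrt(6)*sqrt(t)/2)/2
on [2/3, 3/2): sqrt(6)*sqrt(t)*exp(-sqrt(6)*sqrt(t)/4)/2

strip the common scale on t: t**(3/4) on [0, 1/4); sqrt(t)*exp(-sqrt(t)) on [1/4, 1); sqrt(t)*exp(-sqrt(t)/2) on [1, 9/4)
remove the power substitution first: t**(3/2) on [0, 1/2); t*exp(-t) on [1/2, 1); t*exp(-t/2) on [1, 3/2)
undo the shared t-power: sqrt(t) on [0, 1/2); exp(-t) on [1/2, 1); exp(-t/2) on [1, 3/2)
slice at 1/6, 2/3, transform all 3 pieces, and sum them
over [0, 1/6), the kernel integral of 2**(1/4)*3**(3/4)*t**(3/4)/2 enters the sum
piece [1/6, 2/3): integrate sqrt(6)*sqrt(t)*exp(-sqrt(6)*sqrt(t)/2)/2 against the kernel
on [2/3, 3/2): add ∫ sqrt(6)*sqrt(t)*exp(-sqrt(6)*sqrt(t)/4)/2·t^(s-1) dt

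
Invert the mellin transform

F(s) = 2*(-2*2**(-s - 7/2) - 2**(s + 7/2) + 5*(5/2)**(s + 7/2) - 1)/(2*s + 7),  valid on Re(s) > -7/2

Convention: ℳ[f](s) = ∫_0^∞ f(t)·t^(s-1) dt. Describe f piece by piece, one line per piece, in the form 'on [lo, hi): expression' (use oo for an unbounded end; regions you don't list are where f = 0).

cuts at 1/2, 1, 2: linearity sums the 4 kernel integrals
for t in [0, 1/2): the term is ∫ t**(7/2)·t^(s-1)
on [1/2, 1): add ∫ 3*t**(7/2)·t^(s-1) dt
the [1, 2) slice contributes ∫ 4*t**(7/2)·t^(s-1) dt
∫ 5*t**(7/2)·t^(s-1) over [2, 5/2)

on [0, 1/2): t**(7/2)
on [1/2, 1): 3*t**(7/2)
on [1, 2): 4*t**(7/2)
on [2, 5/2): 5*t**(7/2)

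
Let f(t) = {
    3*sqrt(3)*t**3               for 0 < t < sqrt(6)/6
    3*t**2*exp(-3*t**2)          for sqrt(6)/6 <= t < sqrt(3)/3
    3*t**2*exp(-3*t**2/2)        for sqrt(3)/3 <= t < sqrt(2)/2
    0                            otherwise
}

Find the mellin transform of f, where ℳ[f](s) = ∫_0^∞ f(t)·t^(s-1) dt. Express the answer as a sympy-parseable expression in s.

(sqrt(3)/3)**s*(2*2**(s/2)*(s + 3)*uppergamma(s/2 + 1, 1/2) - 2*2**(s/2)*(s + 3)*uppergamma(s/2 + 1, 1) + 4*2**s*(s + 3)*uppergamma(s/2 + 1, 1/2) - 4*2**s*(s + 3)*uppergamma(s/2 + 1, 3/4) + sqrt(2))/(4*2**(s/2)*(s + 3))
  Re(s) > -3

reversing the power substitution: 3*sqrt(3)*t**(3/2) on [0, 1/6); 3*t*exp(-3*t) on [1/6, 1/3); 3*t*exp(-3*t/2) on [1/3, 1/2)
reversing the common scale on t: t**(3/2) on [0, 1/2); t*exp(-t) on [1/2, 1); t*exp(-t/2) on [1, 3/2)
invert the shared t-power to get sqrt(t) on [0, 1/2); exp(-t) on [1/2, 1); exp(-t/2) on [1, 3/2)
cuts at sqrt(6)/6, sqrt(3)/3: linearity sums the 3 kernel integrals
piece [0, sqrt(6)/6): integrate 3*sqrt(3)*t**3 against the kernel
the [sqrt(6)/6, sqrt(3)/3) slice contributes ∫ 3*t**2*exp(-3*t**2)·t^(s-1) dt
between sqrt(3)/3 and sqrt(2)/2 the integrand is 3*t**2*exp(-3*t**2/2)·t^(s-1)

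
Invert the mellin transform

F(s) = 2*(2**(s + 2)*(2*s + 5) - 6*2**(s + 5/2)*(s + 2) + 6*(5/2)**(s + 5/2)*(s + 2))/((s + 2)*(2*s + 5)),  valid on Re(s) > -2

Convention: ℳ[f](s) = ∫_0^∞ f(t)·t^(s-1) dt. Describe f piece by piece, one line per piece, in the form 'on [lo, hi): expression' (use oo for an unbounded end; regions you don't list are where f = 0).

f breaks at 2 into 2 integrals to sum
piece [0, 2): integrate 2*t**2 against the kernel
for t in [2, 5/2): the term is ∫ 6*t**(5/2)·t^(s-1)

on [0, 2): 2*t**2
on [2, 5/2): 6*t**(5/2)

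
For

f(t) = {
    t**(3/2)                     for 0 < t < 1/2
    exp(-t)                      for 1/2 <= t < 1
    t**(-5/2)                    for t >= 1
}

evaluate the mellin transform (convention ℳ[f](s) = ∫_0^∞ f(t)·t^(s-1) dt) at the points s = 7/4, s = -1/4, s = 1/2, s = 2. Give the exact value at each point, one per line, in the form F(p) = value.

F(7/4) = -uppergamma(7/4, 1) + 2**(3/4)/52 + uppergamma(7/4, 1/2) + 4/3
F(-1/4) = -uppergamma(-1/4, 1) + 2**(3/4)/5 + 4/11 + uppergamma(-1/4, 1/2)
F(1/2) = -sqrt(pi)*erfc(1) + sqrt(pi)*erfc(sqrt(2)/2) + 5/8
F(2) = -2*exp(-1) + sqrt(2)/56 + 3*exp(-1/2)/2 + 2

split f at 1/2, 1: ℳ[f](s) collects 3 kernel integrals
for t in [0, 1/2): the term is ∫ t**(3/2)·t^(s-1)
the [1/2, 1) slice contributes ∫ exp(-t)·t^(s-1) dt
on [1, ∞) integrate f = t**(-5/2) against the kernel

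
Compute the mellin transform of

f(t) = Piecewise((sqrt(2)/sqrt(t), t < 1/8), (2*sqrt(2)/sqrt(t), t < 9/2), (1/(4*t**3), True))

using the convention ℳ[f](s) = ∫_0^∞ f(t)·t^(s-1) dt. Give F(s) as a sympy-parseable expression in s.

strip the shared t-power: sqrt(2)*sqrt(t) on [0, 1/8); 2*sqrt(2)*sqrt(t) on [1/8, 9/2); 1/(4*t**2) on [9/2, ∞)
invert the common scale on t to get sqrt(t) on [0, 1/4); 2*sqrt(t) on [1/4, 9); t**(-2) on [9, ∞)
strip the power substitution: t on [0, 1/2); 2*t on [1/2, 3); t**(-4) on [3, ∞)
along the cuts 1/8, 9/2, ℳ[f](s) splits into 3 integrals
over [0, 1/8), the kernel integral of sqrt(2)/sqrt(t) enters the sum
∫ 2*sqrt(2)/sqrt(t)·t^(s-1) over [1/8, 9/2)
between 9/2 and ∞ the integrand is 1/(4*t**3)·t^(s-1)

2*(972*36**s*(s - 3) + 6**(2*s)*(1 - 2*s) - 2916*s + 8748)/(729*2**(3*s)*(s - 3)*(2*s - 1))
  1/2 < Re(s) < 3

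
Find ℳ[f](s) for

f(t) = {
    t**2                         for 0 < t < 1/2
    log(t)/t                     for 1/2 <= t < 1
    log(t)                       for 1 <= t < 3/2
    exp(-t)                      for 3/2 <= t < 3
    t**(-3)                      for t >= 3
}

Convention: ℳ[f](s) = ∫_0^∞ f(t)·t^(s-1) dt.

(108*2**s*s**2*(s - 3)*(s + 2)*(s**2 - 2*s + 1)*uppergamma(s, 3/2) - 108*2**s*s**2*(s - 3)*(s + 2)*(s**2 - 2*s + 1)*uppergamma(s, 3) - 108*2**s*s**2*(s - 3)*(s + 2) + 108*2**s*(s - 3)*(s + 2)*(s**2 - 2*s + 1) - 108*3**s*s*(s - 3)*(s + 2)*(s**2 - 2*s + 1)*log(2) + 108*3**s*s*(s - 3)*(s + 2)*(s**2 - 2*s + 1)*log(3) - 108*3**s*(s - 3)*(s + 2)*(s**2 - 2*s + 1) - 4*6**s*s**2*(s + 2)*(s**2 - 2*s + 1) + 216*s**3*(s - 3)*(s + 2)*log(2) - 216*s**2*(s - 3)*(s + 2)*log(2) + 216*s**2*(s - 3)*(s + 2) + 27*s**2*(s - 3)*(s**2 - 2*s + 1))/(108*2**s*s**2*(s - 3)*(s + 2)*(s**2 - 2*s + 1))
  -2 < Re(s) < 3

decompose at 1/2, 1, 3/2, 3; ℳ[f](s) sums the 5 pieces' integrals
on [0, 1/2): add ∫ t**2·t^(s-1) dt
∫ over [1/2, 1) of log(t)/t·t^(s-1) joins the sum
segment 1 to 3/2 holds log(t); add its integral
between 3/2 and 3 the integrand is exp(-t)·t^(s-1)
segment 3 to ∞ holds t**(-3); add its integral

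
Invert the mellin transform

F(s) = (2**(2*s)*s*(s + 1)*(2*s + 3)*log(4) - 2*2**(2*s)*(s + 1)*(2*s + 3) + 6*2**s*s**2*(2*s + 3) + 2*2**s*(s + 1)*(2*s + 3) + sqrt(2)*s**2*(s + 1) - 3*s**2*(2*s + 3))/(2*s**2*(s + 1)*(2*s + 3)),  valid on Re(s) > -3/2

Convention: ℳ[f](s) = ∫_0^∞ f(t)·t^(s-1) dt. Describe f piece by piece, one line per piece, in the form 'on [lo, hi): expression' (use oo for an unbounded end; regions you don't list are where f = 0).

back out the common scale on t: t**(3/2) on [0, 1/2); 3*t on [1/2, 1); log(t) on [1, 2)
integrate the 3 segments split at 1, 2, then add the results
piece [0, 1): integrate sqrt(2)*t**(3/2)/4 against the kernel
the [1, 2) slice contributes ∫ 3*t/2·t^(s-1) dt
piece [2, 4): integrate log(t/2) against the kernel

on [0, 1): sqrt(2)*t**(3/2)/4
on [1, 2): 3*t/2
on [2, 4): log(t/2)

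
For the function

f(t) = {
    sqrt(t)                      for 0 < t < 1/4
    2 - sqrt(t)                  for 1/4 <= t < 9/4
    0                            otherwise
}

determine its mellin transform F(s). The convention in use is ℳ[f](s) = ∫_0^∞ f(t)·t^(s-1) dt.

undo the power substitution: t on [0, 1/2); 2 - t on [1/2, 3/2)
linearity at 1/4 turns ℳ[f](s) into 2 summed integrals
∫ sqrt(t)·t^(s-1) over [0, 1/4)
for t in [1/4, 9/4): the term is ∫ (2 - sqrt(t))·t^(s-1)

(9**s*s + 2*9**s - 2*s - 2)/(4**s*s*(2*s + 1))
  Re(s) > -1/2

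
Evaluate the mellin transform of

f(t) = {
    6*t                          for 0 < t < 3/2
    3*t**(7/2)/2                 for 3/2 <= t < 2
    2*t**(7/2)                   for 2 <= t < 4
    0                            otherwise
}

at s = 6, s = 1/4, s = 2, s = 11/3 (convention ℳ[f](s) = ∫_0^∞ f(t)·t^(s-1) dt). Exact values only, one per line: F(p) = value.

breakpoints 3/2, 2: one integral from each of the 3 segments
[0, 3/2) adds the kernel integral of 6*t
on [3/2, 2) integrate f = 3*t**(7/2)/2 against the kernel
∫ 2*t**(7/2)·t^(s-1) over [2, 4)

F(6) = -512*sqrt(2)/19 - 59049*sqrt(6)/19456 + 939648755/8512
F(1/4) = -27*2**(1/4)*3**(3/4)/40 - 16*2**(3/4)/15 + 18*2**(3/4)*3**(1/4)/5 + 1024*sqrt(2)/15
F(2) = -32*sqrt(2)/11 - 729*sqrt(6)/704 + 33065/44
F(11/3) = -384*2**(1/6)/43 - 19683*2**(5/6)*3**(1/6)/11008 + 729*2**(1/3)*3**(2/3)/224 + 196608*2**(1/3)/43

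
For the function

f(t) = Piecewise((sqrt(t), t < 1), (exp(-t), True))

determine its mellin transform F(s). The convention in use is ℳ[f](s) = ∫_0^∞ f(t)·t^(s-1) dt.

treat the 2 regions marked off by 1 separately and sum
[0, 1) adds the kernel integral of sqrt(t)
for t in [1, ∞): the term is ∫ exp(-t)·t^(s-1)

((2*s + 1)*uppergamma(s, 1) + 2)/(2*s + 1)
  Re(s) > -1/2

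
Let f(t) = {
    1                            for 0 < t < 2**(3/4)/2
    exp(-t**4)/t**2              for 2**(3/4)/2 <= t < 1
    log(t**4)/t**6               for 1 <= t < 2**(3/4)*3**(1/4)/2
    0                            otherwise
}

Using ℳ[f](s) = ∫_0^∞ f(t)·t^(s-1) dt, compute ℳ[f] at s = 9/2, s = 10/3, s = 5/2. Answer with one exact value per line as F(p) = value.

F(9/2) = -16*2**(3/8)*3**(5/8)/27 - 2*2**(3/8)*3**(5/8)*log(3)/9 - uppergamma(5/8, 1)/4 + 2**(7/8)/18 + uppergamma(5/8, 1/2)/4 + 2*2**(3/8)*3**(5/8)*log(2)/9 + 16/9
F(10/3) = -3*2**(2/3)*3**(1/3)/16 - 2**(2/3)*3**(1/3)*log(3)/8 - uppergamma(1/3, 1)/4 + uppergamma(1/3, 1/2)/4 + 3*2**(1/6)/20 + 2**(2/3)*3**(1/3)*log(2)/8 + 9/16
F(5/2) = -16*2**(7/8)*3**(1/8)/147 - 2*2**(7/8)*3**(1/8)*log(3)/21 - uppergamma(1/8, 1)/4 + 2*2**(7/8)*3**(1/8)*log(2)/21 + uppergamma(1/8, 1/2)/4 + 2**(3/8)/5 + 16/49

reversing the power substitution: 1 on [0, sqrt(2)/2); exp(-t**2)/t on [sqrt(2)/2, 1); log(t**2)/t**3 on [1, sqrt(6)/2)
back out the shared t-power: t on [0, sqrt(2)/2); exp(-t**2) on [sqrt(2)/2, 1); log(t**2)/t**2 on [1, sqrt(6)/2)
the power substitution comes off first: sqrt(t) on [0, 1/2); exp(-t) on [1/2, 1); log(t)/t on [1, 3/2)
linearity at 2**(3/4)/2, 1 turns ℳ[f](s) into 3 summed integrals
on [0, 2**(3/4)/2) integrate f = 1 against the kernel
the [2**(3/4)/2, 1) slice contributes ∫ exp(-t**4)/t**2·t^(s-1) dt
between 1 and 2**(3/4)*3**(1/4)/2 the integrand is log(t**4)/t**6·t^(s-1)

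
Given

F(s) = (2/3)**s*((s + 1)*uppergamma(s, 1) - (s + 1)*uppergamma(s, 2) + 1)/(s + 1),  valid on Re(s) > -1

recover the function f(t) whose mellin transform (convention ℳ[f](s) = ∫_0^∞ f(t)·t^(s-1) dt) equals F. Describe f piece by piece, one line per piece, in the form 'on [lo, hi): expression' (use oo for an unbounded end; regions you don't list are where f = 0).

on [0, 2/3): 3*t/2
on [2/3, 4/3): exp(-3*t/2)

back out the common scale on t: t on [0, 1); exp(-t) on [1, 2)
integrate the 2 segments split at 2/3, then add the results
∫ 3*t/2·t^(s-1) over [0, 2/3)
∫ exp(-3*t/2)·t^(s-1) over [2/3, 4/3)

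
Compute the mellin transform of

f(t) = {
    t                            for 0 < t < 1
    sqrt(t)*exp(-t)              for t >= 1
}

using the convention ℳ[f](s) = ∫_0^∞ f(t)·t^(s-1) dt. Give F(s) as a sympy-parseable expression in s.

strip the shared t-power: sqrt(t) on [0, 1); exp(-t) on [1, ∞)
breakpoints 1: one integral from each of the 2 segments
segment [0, 1) carries t; integrate it
between 1 and ∞ the integrand is sqrt(t)*exp(-t)·t^(s-1)

((s + 1)*uppergamma(s + 1/2, 1) + 1)/(s + 1)
  Re(s) > -1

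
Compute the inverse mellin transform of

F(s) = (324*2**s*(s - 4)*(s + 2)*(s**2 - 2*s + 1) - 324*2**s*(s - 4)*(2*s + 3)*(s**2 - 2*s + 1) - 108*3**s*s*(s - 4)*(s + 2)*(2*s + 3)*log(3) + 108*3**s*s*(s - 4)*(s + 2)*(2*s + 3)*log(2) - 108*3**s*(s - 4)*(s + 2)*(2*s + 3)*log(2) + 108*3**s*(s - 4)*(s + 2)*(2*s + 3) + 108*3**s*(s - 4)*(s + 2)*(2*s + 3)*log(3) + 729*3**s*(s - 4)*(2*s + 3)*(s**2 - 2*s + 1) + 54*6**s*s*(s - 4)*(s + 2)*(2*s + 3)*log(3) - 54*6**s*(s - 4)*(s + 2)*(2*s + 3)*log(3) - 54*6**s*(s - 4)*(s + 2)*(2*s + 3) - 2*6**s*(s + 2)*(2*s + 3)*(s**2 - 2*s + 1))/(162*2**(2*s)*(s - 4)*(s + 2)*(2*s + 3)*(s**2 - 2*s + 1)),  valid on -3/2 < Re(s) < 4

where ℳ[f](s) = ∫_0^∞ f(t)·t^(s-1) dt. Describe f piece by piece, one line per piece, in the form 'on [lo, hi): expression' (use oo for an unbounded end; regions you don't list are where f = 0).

on [0, 1/2): 2*sqrt(2)*t**(3/2)
on [1/2, 3/4): 8*t**2
on [3/4, 3/2): log(2*t)/(2*t)
on [3/2, oo): 1/(16*t**4)

undo the common scale on t: t**(3/2) on [0, 1); 2*t**2 on [1, 3/2); log(t)/t on [3/2, 3); …
treat the 4 regions marked off by 1/2, 3/4, 3/2 separately and sum
for t in [0, 1/2): the term is ∫ 2*sqrt(2)*t**(3/2)·t^(s-1)
for t in [1/2, 3/4): the term is ∫ 8*t**2·t^(s-1)
on [3/4, 3/2): add ∫ log(2*t)/(2*t)·t^(s-1) dt
the [3/2, ∞) slice contributes ∫ 1/(16*t**4)·t^(s-1) dt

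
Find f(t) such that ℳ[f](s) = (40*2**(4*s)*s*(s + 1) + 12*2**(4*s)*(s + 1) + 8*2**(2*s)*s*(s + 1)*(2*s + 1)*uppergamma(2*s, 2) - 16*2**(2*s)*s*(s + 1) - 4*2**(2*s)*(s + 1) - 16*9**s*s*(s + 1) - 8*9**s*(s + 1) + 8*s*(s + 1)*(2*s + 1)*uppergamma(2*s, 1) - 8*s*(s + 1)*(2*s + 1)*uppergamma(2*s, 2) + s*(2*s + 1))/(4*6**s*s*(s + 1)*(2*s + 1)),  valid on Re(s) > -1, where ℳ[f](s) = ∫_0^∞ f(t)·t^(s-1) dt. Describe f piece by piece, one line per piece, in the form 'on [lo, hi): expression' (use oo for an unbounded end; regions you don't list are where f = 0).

on [0, 1/6): 3*t/2
on [1/6, 2/3): exp(-sqrt(6)*sqrt(t))
on [2/3, 3/2): sqrt(6)*sqrt(t)/2 + 1
on [3/2, 8/3): sqrt(6)*sqrt(t)/2 + 3
on [8/3, oo): exp(-sqrt(6)*sqrt(t)/2)

back out the common scale on t: t on [0, 1/4); exp(-2*sqrt(t)) on [1/4, 1); sqrt(t) + 1 on [1, 9/4); …
strip the power substitution: t**2 on [0, 1/2); exp(-2*t) on [1/2, 1); t + 1 on [1, 3/2); …
f breaks at 1/6, 2/3, 3/2, 8/3 into 5 integrals to sum
∫ 3*t/2·t^(s-1) over [0, 1/6)
the [1/6, 2/3) slice contributes ∫ exp(-sqrt(6)*sqrt(t))·t^(s-1) dt
∫ (sqrt(6)*sqrt(t)/2 + 1)·t^(s-1) over [2/3, 3/2)
on [3/2, 8/3) integrate f = (sqrt(6)*sqrt(t)/2 + 3) against the kernel
for t in [8/3, ∞): the term is ∫ exp(-sqrt(6)*sqrt(t)/2)·t^(s-1)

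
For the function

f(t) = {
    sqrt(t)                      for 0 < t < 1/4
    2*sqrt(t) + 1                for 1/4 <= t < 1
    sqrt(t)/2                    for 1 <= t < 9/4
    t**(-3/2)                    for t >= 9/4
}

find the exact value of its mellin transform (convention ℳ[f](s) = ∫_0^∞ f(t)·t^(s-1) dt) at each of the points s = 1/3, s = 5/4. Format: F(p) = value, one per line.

F(1/3) = 2**(1/3)*(-2268 + 727*3**(2/3) + 3024*2**(2/3))/1260
F(5/4) = -19*sqrt(2)/140 + 58/35 + 305*sqrt(6)/168

peel off the power substitution: t on [0, 1/2); 2*t + 1 on [1/2, 1); t/2 on [1, 3/2); …
treat the 4 regions marked off by 1/4, 1, 9/4 separately and sum
segment 0 to 1/4 holds sqrt(t); add its integral
segment [1/4, 1) carries (2*sqrt(t) + 1); integrate it
on [1, 9/4) integrate f = sqrt(t)/2 against the kernel
for t in [9/4, ∞): the term is ∫ t**(-3/2)·t^(s-1)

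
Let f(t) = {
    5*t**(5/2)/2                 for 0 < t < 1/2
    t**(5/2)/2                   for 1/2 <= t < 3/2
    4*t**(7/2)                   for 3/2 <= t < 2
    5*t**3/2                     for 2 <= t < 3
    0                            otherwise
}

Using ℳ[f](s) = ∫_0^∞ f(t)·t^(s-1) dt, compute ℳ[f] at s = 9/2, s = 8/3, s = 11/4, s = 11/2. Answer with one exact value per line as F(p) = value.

F(9/2) = -128*sqrt(2)/3 + 59601/512 + 729*sqrt(3)
F(8/3) = -240*2**(2/3)/17 - 244215*2**(5/6)*3**(1/6)/73408 + 3*2**(5/6)/496 + 1536*2**(1/6)/37 + 3645*3**(2/3)/34
F(11/4) = -53737*2**(3/4)/3864 - 18387*2**(3/4)*3**(1/4)/5600 + 1024*2**(1/4)/25 + 2430*3**(3/4)/23
F(11/2) = -1280*sqrt(2)/17 + 7817837/36864 + 32805*sqrt(3)/17

f breaks at 1/2, 3/2, 2 into 4 integrals to sum
the [0, 1/2) slice contributes ∫ 5*t**(5/2)/2·t^(s-1) dt
on [1/2, 3/2) integrate f = t**(5/2)/2 against the kernel
∫ over [3/2, 2) of 4*t**(7/2)·t^(s-1) joins the sum
the [2, 3) slice contributes ∫ 5*t**3/2·t^(s-1) dt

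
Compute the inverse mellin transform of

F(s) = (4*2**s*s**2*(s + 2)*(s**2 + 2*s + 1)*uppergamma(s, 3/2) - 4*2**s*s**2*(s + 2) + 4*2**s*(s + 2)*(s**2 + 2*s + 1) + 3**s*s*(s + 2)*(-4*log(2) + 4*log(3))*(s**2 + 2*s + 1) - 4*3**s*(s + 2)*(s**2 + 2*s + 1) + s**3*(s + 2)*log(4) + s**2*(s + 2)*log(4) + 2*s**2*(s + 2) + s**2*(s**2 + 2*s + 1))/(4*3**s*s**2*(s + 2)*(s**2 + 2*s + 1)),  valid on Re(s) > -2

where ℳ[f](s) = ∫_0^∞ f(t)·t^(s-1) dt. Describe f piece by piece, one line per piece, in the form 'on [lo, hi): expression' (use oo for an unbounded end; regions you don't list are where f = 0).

remove the common scale on t first: t**2 on [0, 1/2); t*log(t) on [1/2, 1); log(t) on [1, 3/2); …
split f at 1/3, 2/3, 1: ℳ[f](s) collects 4 kernel integrals
[0, 1/3) adds the kernel integral of 9*t**2/4
over [1/3, 2/3), the kernel integral of 3*t*log(3*t/2)/2 enters the sum
on [2/3, 1): add ∫ log(3*t/2)·t^(s-1) dt
on [1, ∞) integrate f = exp(-3*t/2) against the kernel

on [0, 1/3): 9*t**2/4
on [1/3, 2/3): 3*t*log(3*t/2)/2
on [2/3, 1): log(3*t/2)
on [1, oo): exp(-3*t/2)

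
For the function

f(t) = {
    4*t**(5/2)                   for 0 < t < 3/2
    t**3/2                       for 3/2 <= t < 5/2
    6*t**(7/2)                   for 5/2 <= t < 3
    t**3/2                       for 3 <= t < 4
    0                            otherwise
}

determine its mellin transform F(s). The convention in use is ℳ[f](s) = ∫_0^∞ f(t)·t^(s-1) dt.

breakpoints 3/2, 5/2, 3: one integral from each of the 4 segments
for t in [0, 3/2): the term is ∫ 4*t**(5/2)·t^(s-1)
over [3/2, 5/2), the kernel integral of t**3/2 enters the sum
between 5/2 and 3 the integrand is 6*t**(7/2)·t^(s-1)
segment 3 to 4 holds t**3/2; add its integral

(-3**(s + 3)*(2*s + 5)*(2*s + 7) + 24*3**(s + 7/2)*(s + 3)*(2*s + 5) + 16*(3/2)**(s + 5/2)*(s + 3)*(2*s + 7) - (3/2)**(s + 3)*(2*s + 5)*(2*s + 7) + 4**(s + 3)*(2*s + 5)*(2*s + 7) + (5/2)**(s + 3)*(2*s + 5)*(2*s + 7) - 24*(5/2)**(s + 7/2)*(s + 3)*(2*s + 5))/(2*(s + 3)*(2*s + 5)*(2*s + 7))
  Re(s) > -5/2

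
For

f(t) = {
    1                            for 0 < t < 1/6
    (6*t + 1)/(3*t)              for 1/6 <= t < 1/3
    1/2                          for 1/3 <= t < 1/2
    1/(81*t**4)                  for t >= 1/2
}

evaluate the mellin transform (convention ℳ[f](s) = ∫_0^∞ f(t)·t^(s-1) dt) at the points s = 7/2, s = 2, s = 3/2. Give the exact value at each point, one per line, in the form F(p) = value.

reversing the common scale on t: 1 on [0, 1/2); (2*t + 1)/t on [1/2, 1); 1/2 on [1, 3/2); …
reversing the shared t-power: t on [0, 1/2); 2*t + 1 on [1/2, 1); t/2 on [1, 3/2); …
split f at 1/6, 1/3, 1/2: ℳ[f](s) collects 4 kernel integrals
the [0, 1/6) slice contributes ∫ 1·t^(s-1) dt
the [1/6, 1/3) slice contributes ∫ (6*t + 1)/(3*t)·t^(s-1) dt
piece [1/3, 1/2): integrate 1/2 against the kernel
on [1/2, ∞): add ∫ 1/(81*t**4)·t^(s-1) dt

F(7/2) = sqrt(6)*(-114 + 696*sqrt(2) + 1525*sqrt(3))/136080
F(2) = 275/1296
F(3/2) = sqrt(6)*(-630 + 167*sqrt(3) + 810*sqrt(2))/4860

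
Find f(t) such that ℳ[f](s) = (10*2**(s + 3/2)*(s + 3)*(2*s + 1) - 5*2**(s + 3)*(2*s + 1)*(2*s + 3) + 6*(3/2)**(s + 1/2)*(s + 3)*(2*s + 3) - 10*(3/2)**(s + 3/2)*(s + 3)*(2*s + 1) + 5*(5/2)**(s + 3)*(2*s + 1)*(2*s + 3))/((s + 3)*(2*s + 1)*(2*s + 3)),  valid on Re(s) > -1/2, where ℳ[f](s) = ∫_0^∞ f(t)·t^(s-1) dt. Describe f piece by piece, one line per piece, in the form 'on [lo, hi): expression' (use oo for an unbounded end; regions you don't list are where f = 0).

cuts at 3/2, 2: linearity sums the 3 kernel integrals
∫ 3*sqrt(t)·t^(s-1) over [0, 3/2)
[3/2, 2) adds the kernel integral of 5*t**(3/2)
on [2, 5/2) integrate f = 5*t**3 against the kernel

on [0, 3/2): 3*sqrt(t)
on [3/2, 2): 5*t**(3/2)
on [2, 5/2): 5*t**3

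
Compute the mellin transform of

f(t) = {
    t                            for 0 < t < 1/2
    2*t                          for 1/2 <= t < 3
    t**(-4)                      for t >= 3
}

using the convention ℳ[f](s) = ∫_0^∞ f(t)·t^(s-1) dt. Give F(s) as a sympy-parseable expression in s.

f breaks at 1/2, 3 into 3 integrals to sum
segment 0 to 1/2 holds t; add its integral
piece [1/2, 3): integrate 2*t against the kernel
segment [3, ∞) carries t**(-4); integrate it

(970*6**s*s - 3890*6**s - 81*s + 324)/(162*2**s*(s**2 - 3*s - 4))
  -1 < Re(s) < 4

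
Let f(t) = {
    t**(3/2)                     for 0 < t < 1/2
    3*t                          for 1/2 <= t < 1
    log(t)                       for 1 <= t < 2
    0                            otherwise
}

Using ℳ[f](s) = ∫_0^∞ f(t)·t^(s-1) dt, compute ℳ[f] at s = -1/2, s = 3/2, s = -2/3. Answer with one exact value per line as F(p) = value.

cuts at 1/2, 1: linearity sums the 3 kernel integrals
segment [0, 1/2) carries t**(3/2); integrate it
∫ over [1/2, 1) of 3*t·t^(s-1) joins the sum
on [1, 2) integrate f = log(t) against the kernel

F(-1/2) = -5*sqrt(2) - sqrt(2)*log(2) + 21/2
F(3/2) = sqrt(2)*(-748 + 960*log(2) + 607*sqrt(2))/720
F(-2/3) = -9*2**(2/3)/2 - 9*2**(1/3)/8 - 3*2**(1/3)*log(2)/4 + 3*2**(1/6)/5 + 45/4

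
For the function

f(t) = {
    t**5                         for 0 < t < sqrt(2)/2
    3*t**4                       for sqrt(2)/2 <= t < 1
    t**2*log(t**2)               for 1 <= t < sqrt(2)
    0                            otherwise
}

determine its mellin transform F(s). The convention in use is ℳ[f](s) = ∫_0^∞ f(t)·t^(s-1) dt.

(24*2**(s/2)*(s + 2)**2*(s + 5) + 16*2**(s/2)*(s + 4)*(s + 5) + 16*2**s*(s + 2)*(s + 4)*(s + 5)*log(2) - 32*2**s*(s + 4)*(s + 5) + sqrt(2)*(s + 2)**2*(s + 4) - 6*(s + 2)**2*(s + 5))/(8*2**(s/2)*(s + 2)**2*(s + 4)*(s + 5))
  Re(s) > -5

strip the power substitution: t**(5/2) on [0, 1/2); 3*t**2 on [1/2, 1); t*log(t) on [1, 2)
reversing the shared t-power: sqrt(t) on [0, 1/2); 3 on [1/2, 1); log(t)/t on [1, 2)
undo the shared t-power: t**(3/2) on [0, 1/2); 3*t on [1/2, 1); log(t) on [1, 2)
slice at sqrt(2)/2, 1, transform all 3 pieces, and sum them
[0, sqrt(2)/2) adds the kernel integral of t**5
for t in [sqrt(2)/2, 1): the term is ∫ 3*t**4·t^(s-1)
segment [1, sqrt(2)) carries t**2*log(t**2); integrate it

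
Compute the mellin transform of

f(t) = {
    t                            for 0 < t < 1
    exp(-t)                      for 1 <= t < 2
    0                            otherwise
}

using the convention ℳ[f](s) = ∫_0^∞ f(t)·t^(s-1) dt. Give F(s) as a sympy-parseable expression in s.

((s + 1)*uppergamma(s, 1) - (s + 1)*uppergamma(s, 2) + 1)/(s + 1)
  Re(s) > -1

along the cuts 1, ℳ[f](s) splits into 2 integrals
on [0, 1) integrate f = t against the kernel
over [1, 2), the kernel integral of exp(-t) enters the sum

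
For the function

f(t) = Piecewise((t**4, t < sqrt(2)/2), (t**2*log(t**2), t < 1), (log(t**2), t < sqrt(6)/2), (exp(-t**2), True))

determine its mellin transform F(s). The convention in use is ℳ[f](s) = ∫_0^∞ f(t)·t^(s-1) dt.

strip the power substitution: t**2 on [0, 1/2); t*log(t) on [1/2, 1); log(t) on [1, 3/2); …
decompose at sqrt(2)/2, 1, sqrt(6)/2; ℳ[f](s) sums the 4 pieces' integrals
between 0 and sqrt(2)/2 the integrand is t**4·t^(s-1)
segment [sqrt(2)/2, 1) carries t**2*log(t**2); integrate it
on [1, sqrt(6)/2) integrate f = log(t**2) against the kernel
segment [sqrt(6)/2, ∞) carries exp(-t**2); integrate it

(sqrt(2)/2)**s*(2*2**(s/2)*s**2*(s + 4)*(s**2 + 4*s + 4)*uppergamma(s/2, 3/2) - 8*2**(s/2)*s**2*(s + 4) + 8*2**(s/2)*(s + 4)*(s**2 + 4*s + 4) + 3**(s/2)*s*(s + 4)*(-4*log(2) + 4*log(3))*(s**2 + 4*s + 4) - 8*3**(s/2)*(s + 4)*(s**2 + 4*s + 4) + s**3*(s + 4)*log(4) + 4*s**2*(s + 4)*log(2) + 4*s**2*(s + 4) + s**2*(s**2 + 4*s + 4))/(4*s**2*(s + 4)*(s**2 + 4*s + 4))
  Re(s) > -4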